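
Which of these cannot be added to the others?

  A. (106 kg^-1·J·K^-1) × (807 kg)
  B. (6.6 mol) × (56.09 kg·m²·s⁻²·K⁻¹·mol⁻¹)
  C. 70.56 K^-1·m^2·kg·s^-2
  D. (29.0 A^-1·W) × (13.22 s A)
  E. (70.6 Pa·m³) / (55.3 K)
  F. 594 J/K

D.

Expand each in SI base units:
  A. [m²·s⁻²·K⁻¹] · [kg] = kg·m²·s⁻²·K⁻¹
  B. [mol] · [kg·m²·s⁻²·K⁻¹·mol⁻¹] = kg·m²·s⁻²·K⁻¹
  C. kg·m²·s⁻²·K⁻¹
  D. [kg·m²·s⁻³·A⁻¹] · [s·A] = kg·m²·s⁻²
  E. [kg·m²·s⁻²] / [K] = kg·m²·s⁻²·K⁻¹
  F. J·K⁻¹ = N·m·K⁻¹ = kg·m²·s⁻²·K⁻¹
All reduce to kg·m²·s⁻²·K⁻¹ except D., which is kg·m²·s⁻².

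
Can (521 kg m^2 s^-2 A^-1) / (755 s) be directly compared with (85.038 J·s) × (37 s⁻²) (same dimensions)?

Expand each in SI base units:
  (521 kg m^2 s^-2 A^-1) / (755 s):  [kg·m²·s⁻²·A⁻¹] / [s] = kg·m²·s⁻³·A⁻¹
  (85.038 J·s) × (37 s⁻²):  [kg·m²·s⁻¹] · [s⁻²] = kg·m²·s⁻³
kg·m²·s⁻³·A⁻¹ ≠ kg·m²·s⁻³, so they cannot be added.

No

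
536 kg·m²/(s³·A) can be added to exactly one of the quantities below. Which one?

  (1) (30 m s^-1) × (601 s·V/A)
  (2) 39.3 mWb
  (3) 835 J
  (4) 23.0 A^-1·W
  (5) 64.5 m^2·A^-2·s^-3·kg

Reference: kg·m²·s⁻³·A⁻¹.
Each option:
  (1) [m·s⁻¹] · [kg·m²·s⁻²·A⁻²] = kg·m³·s⁻³·A⁻²
  (2) Wb = V·s = kg·m²·s⁻²·A⁻¹
  (3) J = N·m = kg·m²·s⁻²
  (4) W·A⁻¹ = J·s⁻¹·A⁻¹ = kg·m²·s⁻³·A⁻¹  ← same
  (5) kg·m²·s⁻³·A⁻²
Only (4) matches kg·m²·s⁻³·A⁻¹.

(4)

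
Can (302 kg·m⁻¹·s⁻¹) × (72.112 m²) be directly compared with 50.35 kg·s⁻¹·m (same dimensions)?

Yes

Work out the base dimensions of each:
  (302 kg·m⁻¹·s⁻¹) × (72.112 m²):  [kg·m⁻¹·s⁻¹] · [m²] = kg·m·s⁻¹
  50.35 kg·s⁻¹·m:  kg·m·s⁻¹
Both are kg·m·s⁻¹, so they have the same dimensions and can be added.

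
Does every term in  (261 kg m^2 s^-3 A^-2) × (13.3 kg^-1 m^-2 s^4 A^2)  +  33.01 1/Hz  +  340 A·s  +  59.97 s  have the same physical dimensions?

Dimensions:
  (261 kg m^2 s^-3 A^-2) × (13.3 kg^-1 m^-2 s^4 A^2):  [kg·m²·s⁻³·A⁻²] · [kg⁻¹·m⁻²·s⁴·A²] = s
  33.01 1/Hz:  Hz⁻¹ = (s⁻¹)⁻¹ = s
  340 A·s:  A·s = s·A
  59.97 s:  s
The terms do not share a single dimension (s vs s·A).

No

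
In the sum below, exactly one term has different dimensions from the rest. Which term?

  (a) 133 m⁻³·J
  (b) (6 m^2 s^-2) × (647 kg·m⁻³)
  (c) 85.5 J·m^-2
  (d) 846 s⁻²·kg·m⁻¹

(c)

In SI base units:
  (a) J·m⁻³ = N·m·m⁻³ = kg·m⁻¹·s⁻²
  (b) [m²·s⁻²] · [kg·m⁻³] = kg·m⁻¹·s⁻²
  (c) J·m⁻² = N·m·m⁻² = kg·s⁻²
  (d) kg·m⁻¹·s⁻²
All reduce to kg·m⁻¹·s⁻² except (c), which is kg·s⁻².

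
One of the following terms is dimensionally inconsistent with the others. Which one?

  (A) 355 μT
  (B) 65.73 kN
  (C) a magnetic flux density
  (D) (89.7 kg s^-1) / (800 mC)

In SI base units:
  (A) T = Wb·m⁻² = kg·s⁻²·A⁻¹
  (B) N = kg·m·s⁻²
  (C) [magnetic flux density] = kg·s⁻²·A⁻¹
  (D) [kg·s⁻¹] / [s·A] = kg·s⁻²·A⁻¹
All reduce to kg·s⁻²·A⁻¹ except (B), which is kg·m·s⁻².

(B)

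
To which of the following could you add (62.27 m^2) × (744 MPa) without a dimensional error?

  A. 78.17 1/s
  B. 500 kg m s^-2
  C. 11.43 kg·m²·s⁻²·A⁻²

B.

Reference: [m²] · [kg·m⁻¹·s⁻²] = kg·m·s⁻².
Each option:
  A. s⁻¹
  B. kg·m·s⁻²  ← same
  C. kg·m²·s⁻²·A⁻²
Only B. matches kg·m·s⁻².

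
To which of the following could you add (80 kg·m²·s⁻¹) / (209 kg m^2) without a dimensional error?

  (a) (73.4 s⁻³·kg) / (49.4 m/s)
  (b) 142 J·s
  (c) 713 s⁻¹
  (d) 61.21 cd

Reference: [kg·m²·s⁻¹] / [kg·m²] = s⁻¹.
Each option:
  (a) [kg·s⁻³] / [m·s⁻¹] = kg·m⁻¹·s⁻²
  (b) J·s = N·m·s = kg·m²·s⁻¹
  (c) s⁻¹  ← same
  (d) cd
Only (c) matches s⁻¹.

(c)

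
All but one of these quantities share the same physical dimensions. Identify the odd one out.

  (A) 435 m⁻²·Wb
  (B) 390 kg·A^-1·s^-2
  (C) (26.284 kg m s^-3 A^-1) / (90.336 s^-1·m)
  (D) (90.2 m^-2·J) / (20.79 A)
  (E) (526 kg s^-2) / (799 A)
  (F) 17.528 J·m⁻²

Expand each in SI base units:
  (A) Wb·m⁻² = V·s·m⁻² = kg·s⁻²·A⁻¹
  (B) kg·s⁻²·A⁻¹
  (C) [kg·m·s⁻³·A⁻¹] / [m·s⁻¹] = kg·s⁻²·A⁻¹
  (D) [kg·s⁻²] / [A] = kg·s⁻²·A⁻¹
  (E) [kg·s⁻²] / [A] = kg·s⁻²·A⁻¹
  (F) J·m⁻² = N·m·m⁻² = kg·s⁻²
All reduce to kg·s⁻²·A⁻¹ except (F), which is kg·s⁻².

(F)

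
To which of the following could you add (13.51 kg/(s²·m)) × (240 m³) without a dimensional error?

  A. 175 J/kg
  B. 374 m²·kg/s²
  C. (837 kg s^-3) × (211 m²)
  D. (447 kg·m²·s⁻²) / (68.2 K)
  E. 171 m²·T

Reference: [kg·m⁻¹·s⁻²] · [m³] = kg·m²·s⁻².
Each option:
  A. J·kg⁻¹ = N·m·kg⁻¹ = m²·s⁻²
  B. kg·m²·s⁻²  ← same
  C. [kg·s⁻³] · [m²] = kg·m²·s⁻³
  D. [kg·m²·s⁻²] / [K] = kg·m²·s⁻²·K⁻¹
  E. T·m² = Wb·m⁻²·m² = kg·m²·s⁻²·A⁻¹
Only B. matches kg·m²·s⁻².

B.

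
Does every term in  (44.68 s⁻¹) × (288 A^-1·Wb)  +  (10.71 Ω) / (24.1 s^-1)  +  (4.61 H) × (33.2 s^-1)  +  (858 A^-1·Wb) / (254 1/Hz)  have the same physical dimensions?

No

Work out the base dimensions of each:
  (44.68 s⁻¹) × (288 A^-1·Wb):  [s⁻¹] · [kg·m²·s⁻²·A⁻²] = kg·m²·s⁻³·A⁻²
  (10.71 Ω) / (24.1 s^-1):  [kg·m²·s⁻³·A⁻²] / [s⁻¹] = kg·m²·s⁻²·A⁻²
  (4.61 H) × (33.2 s^-1):  [kg·m²·s⁻²·A⁻²] · [s⁻¹] = kg·m²·s⁻³·A⁻²
  (858 A^-1·Wb) / (254 1/Hz):  [kg·m²·s⁻²·A⁻²] / [s] = kg·m²·s⁻³·A⁻²
The terms do not share a single dimension (kg·m²·s⁻²·A⁻² vs kg·m²·s⁻³·A⁻²).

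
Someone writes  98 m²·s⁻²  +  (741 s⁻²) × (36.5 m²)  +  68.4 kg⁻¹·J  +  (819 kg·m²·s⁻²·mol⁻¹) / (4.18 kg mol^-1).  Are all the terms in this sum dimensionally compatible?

Work out the base dimensions of each:
  98 m²·s⁻²:  m²·s⁻²
  (741 s⁻²) × (36.5 m²):  [s⁻²] · [m²] = m²·s⁻²
  68.4 kg⁻¹·J:  J·kg⁻¹ = N·m·kg⁻¹ = m²·s⁻²
  (819 kg·m²·s⁻²·mol⁻¹) / (4.18 kg mol^-1):  [kg·m²·s⁻²·mol⁻¹] / [kg·mol⁻¹] = m²·s⁻²
Every term reduces to m²·s⁻².

Yes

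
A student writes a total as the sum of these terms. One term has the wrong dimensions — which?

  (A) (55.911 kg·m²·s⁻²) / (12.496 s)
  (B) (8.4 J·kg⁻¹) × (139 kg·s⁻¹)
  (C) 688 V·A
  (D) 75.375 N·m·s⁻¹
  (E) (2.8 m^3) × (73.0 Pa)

Reduce each to base SI dimensions:
  (A) [kg·m²·s⁻²] / [s] = kg·m²·s⁻³
  (B) [m²·s⁻²] · [kg·s⁻¹] = kg·m²·s⁻³
  (C) V·A = J·C⁻¹·A = kg·m²·s⁻³
  (D) N·m·s⁻¹ = kg·m·s⁻²·m·s⁻¹ = kg·m²·s⁻³
  (E) [m³] · [kg·m⁻¹·s⁻²] = kg·m²·s⁻²
All reduce to kg·m²·s⁻³ except (E), which is kg·m²·s⁻².

(E)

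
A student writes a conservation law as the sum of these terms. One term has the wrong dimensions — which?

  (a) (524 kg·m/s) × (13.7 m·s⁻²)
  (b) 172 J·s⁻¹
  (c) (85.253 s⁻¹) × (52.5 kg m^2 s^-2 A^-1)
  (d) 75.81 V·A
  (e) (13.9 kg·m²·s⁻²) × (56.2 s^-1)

In SI base units:
  (a) [kg·m·s⁻¹] · [m·s⁻²] = kg·m²·s⁻³
  (b) J·s⁻¹ = N·m·s⁻¹ = kg·m²·s⁻³
  (c) [s⁻¹] · [kg·m²·s⁻²·A⁻¹] = kg·m²·s⁻³·A⁻¹
  (d) V·A = J·C⁻¹·A = kg·m²·s⁻³
  (e) [kg·m²·s⁻²] · [s⁻¹] = kg·m²·s⁻³
All reduce to kg·m²·s⁻³ except (c), which is kg·m²·s⁻³·A⁻¹.

(c)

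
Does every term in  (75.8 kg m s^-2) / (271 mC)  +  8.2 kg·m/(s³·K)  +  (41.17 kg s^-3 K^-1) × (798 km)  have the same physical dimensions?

In SI base units:
  (75.8 kg m s^-2) / (271 mC):  [kg·m·s⁻²] / [s·A] = kg·m·s⁻³·A⁻¹
  8.2 kg·m/(s³·K):  kg·m·s⁻³·K⁻¹
  (41.17 kg s^-3 K^-1) × (798 km):  [kg·s⁻³·K⁻¹] · [m] = kg·m·s⁻³·K⁻¹
The terms do not share a single dimension (kg·m·s⁻³·A⁻¹ vs kg·m·s⁻³·K⁻¹).

No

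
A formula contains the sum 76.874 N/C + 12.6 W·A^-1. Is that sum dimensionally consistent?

Expand each in SI base units:
  76.874 N/C:  N·C⁻¹ = kg·m·s⁻²·(s·A)⁻¹ = kg·m·s⁻³·A⁻¹
  12.6 W·A^-1:  W·A⁻¹ = J·s⁻¹·A⁻¹ = kg·m²·s⁻³·A⁻¹
kg·m·s⁻³·A⁻¹ ≠ kg·m²·s⁻³·A⁻¹, so they cannot be added.

No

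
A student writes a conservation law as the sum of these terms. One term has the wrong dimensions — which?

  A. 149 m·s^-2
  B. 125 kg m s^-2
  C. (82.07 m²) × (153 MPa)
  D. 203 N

Work out the base dimensions of each:
  A. m·s⁻²
  B. kg·m·s⁻²
  C. [m²] · [kg·m⁻¹·s⁻²] = kg·m·s⁻²
  D. N = kg·m·s⁻²
All reduce to kg·m·s⁻² except A., which is m·s⁻².

A.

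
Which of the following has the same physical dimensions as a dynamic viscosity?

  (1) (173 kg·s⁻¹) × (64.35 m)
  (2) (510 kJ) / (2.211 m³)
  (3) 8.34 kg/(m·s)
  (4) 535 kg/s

Reference: [dynamic viscosity] = kg·m⁻¹·s⁻¹.
Each option:
  (1) [kg·s⁻¹] · [m] = kg·m·s⁻¹
  (2) [kg·m²·s⁻²] / [m³] = kg·m⁻¹·s⁻²
  (3) kg·m⁻¹·s⁻¹  ← same
  (4) kg·s⁻¹
Only (3) matches kg·m⁻¹·s⁻¹.

(3)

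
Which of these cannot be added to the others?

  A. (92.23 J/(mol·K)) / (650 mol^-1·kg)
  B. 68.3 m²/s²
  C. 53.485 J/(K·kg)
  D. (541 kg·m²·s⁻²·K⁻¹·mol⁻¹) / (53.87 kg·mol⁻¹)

Reduce each to base SI dimensions:
  A. [kg·m²·s⁻²·K⁻¹·mol⁻¹] / [kg·mol⁻¹] = m²·s⁻²·K⁻¹
  B. m²·s⁻²
  C. J·kg⁻¹·K⁻¹ = N·m·kg⁻¹·K⁻¹ = m²·s⁻²·K⁻¹
  D. [kg·m²·s⁻²·K⁻¹·mol⁻¹] / [kg·mol⁻¹] = m²·s⁻²·K⁻¹
All reduce to m²·s⁻²·K⁻¹ except B., which is m²·s⁻².

B.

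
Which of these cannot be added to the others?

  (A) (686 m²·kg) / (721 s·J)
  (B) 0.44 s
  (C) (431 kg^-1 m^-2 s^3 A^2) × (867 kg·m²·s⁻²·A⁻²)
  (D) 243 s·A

(D)

In SI base units:
  (A) [kg·m²] / [kg·m²·s⁻¹] = s
  (B) s
  (C) [kg⁻¹·m⁻²·s³·A²] · [kg·m²·s⁻²·A⁻²] = s
  (D) A·s = s·A
All reduce to s except (D), which is s·A.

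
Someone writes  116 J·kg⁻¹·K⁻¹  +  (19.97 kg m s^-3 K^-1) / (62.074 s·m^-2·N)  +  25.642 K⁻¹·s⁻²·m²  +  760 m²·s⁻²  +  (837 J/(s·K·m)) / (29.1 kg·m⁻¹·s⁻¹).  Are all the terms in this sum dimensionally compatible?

Work out the base dimensions of each:
  116 J·kg⁻¹·K⁻¹:  J·kg⁻¹·K⁻¹ = N·m·kg⁻¹·K⁻¹ = m²·s⁻²·K⁻¹
  (19.97 kg m s^-3 K^-1) / (62.074 s·m^-2·N):  [kg·m·s⁻³·K⁻¹] / [kg·m⁻¹·s⁻¹] = m²·s⁻²·K⁻¹
  25.642 K⁻¹·s⁻²·m²:  m²·s⁻²·K⁻¹
  760 m²·s⁻²:  m²·s⁻²
  (837 J/(s·K·m)) / (29.1 kg·m⁻¹·s⁻¹):  [kg·m·s⁻³·K⁻¹] / [kg·m⁻¹·s⁻¹] = m²·s⁻²·K⁻¹
The terms do not share a single dimension (m²·s⁻² vs m²·s⁻²·K⁻¹).

No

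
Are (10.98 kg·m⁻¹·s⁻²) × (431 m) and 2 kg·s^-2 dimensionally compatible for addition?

Yes

In SI base units:
  (10.98 kg·m⁻¹·s⁻²) × (431 m):  [kg·m⁻¹·s⁻²] · [m] = kg·s⁻²
  2 kg·s^-2:  kg·s⁻²
Both are kg·s⁻², so they have the same dimensions and can be added.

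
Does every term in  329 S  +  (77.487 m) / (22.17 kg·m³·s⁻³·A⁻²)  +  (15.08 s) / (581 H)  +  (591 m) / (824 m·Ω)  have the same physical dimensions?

Work out the base dimensions of each:
  329 S:  S = Ω⁻¹ = kg⁻¹·m⁻²·s³·A²
  (77.487 m) / (22.17 kg·m³·s⁻³·A⁻²):  [m] / [kg·m³·s⁻³·A⁻²] = kg⁻¹·m⁻²·s³·A²
  (15.08 s) / (581 H):  [s] / [kg·m²·s⁻²·A⁻²] = kg⁻¹·m⁻²·s³·A²
  (591 m) / (824 m·Ω):  [m] / [kg·m³·s⁻³·A⁻²] = kg⁻¹·m⁻²·s³·A²
Every term reduces to kg⁻¹·m⁻²·s³·A².

Yes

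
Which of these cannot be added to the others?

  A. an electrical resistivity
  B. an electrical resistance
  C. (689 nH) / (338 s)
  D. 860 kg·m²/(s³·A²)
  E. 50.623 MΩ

Dimensions:
  A. [electrical resistivity] = kg·m³·s⁻³·A⁻²
  B. [electrical resistance] = kg·m²·s⁻³·A⁻²
  C. [kg·m²·s⁻²·A⁻²] / [s] = kg·m²·s⁻³·A⁻²
  D. kg·m²·s⁻³·A⁻²
  E. Ω = V·A⁻¹ = kg·m²·s⁻³·A⁻²
All reduce to kg·m²·s⁻³·A⁻² except A., which is kg·m³·s⁻³·A⁻².

A.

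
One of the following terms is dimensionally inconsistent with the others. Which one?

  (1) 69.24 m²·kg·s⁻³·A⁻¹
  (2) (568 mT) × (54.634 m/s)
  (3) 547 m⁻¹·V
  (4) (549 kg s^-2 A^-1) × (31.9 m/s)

(1)

Expand each in SI base units:
  (1) kg·m²·s⁻³·A⁻¹
  (2) [kg·s⁻²·A⁻¹] · [m·s⁻¹] = kg·m·s⁻³·A⁻¹
  (3) V·m⁻¹ = J·C⁻¹·m⁻¹ = kg·m·s⁻³·A⁻¹
  (4) [kg·s⁻²·A⁻¹] · [m·s⁻¹] = kg·m·s⁻³·A⁻¹
All reduce to kg·m·s⁻³·A⁻¹ except (1), which is kg·m²·s⁻³·A⁻¹.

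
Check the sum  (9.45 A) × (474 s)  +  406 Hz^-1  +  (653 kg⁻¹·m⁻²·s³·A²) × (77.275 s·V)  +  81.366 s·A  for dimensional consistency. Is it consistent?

No

Expand each in SI base units:
  (9.45 A) × (474 s):  [A] · [s] = s·A
  406 Hz^-1:  Hz⁻¹ = (s⁻¹)⁻¹ = s
  (653 kg⁻¹·m⁻²·s³·A²) × (77.275 s·V):  [kg⁻¹·m⁻²·s³·A²] · [kg·m²·s⁻²·A⁻¹] = s·A
  81.366 s·A:  A·s = s·A
The terms do not share a single dimension (s vs s·A).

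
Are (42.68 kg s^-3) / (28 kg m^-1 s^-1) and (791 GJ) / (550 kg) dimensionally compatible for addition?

No

In SI base units:
  (42.68 kg s^-3) / (28 kg m^-1 s^-1):  [kg·s⁻³] / [kg·m⁻¹·s⁻¹] = m·s⁻²
  (791 GJ) / (550 kg):  [kg·m²·s⁻²] / [kg] = m²·s⁻²
m·s⁻² ≠ m²·s⁻², so they cannot be added.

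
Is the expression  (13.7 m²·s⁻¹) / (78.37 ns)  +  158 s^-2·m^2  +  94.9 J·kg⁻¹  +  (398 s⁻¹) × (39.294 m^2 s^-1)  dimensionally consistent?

Expand each in SI base units:
  (13.7 m²·s⁻¹) / (78.37 ns):  [m²·s⁻¹] / [s] = m²·s⁻²
  158 s^-2·m^2:  m²·s⁻²
  94.9 J·kg⁻¹:  J·kg⁻¹ = N·m·kg⁻¹ = m²·s⁻²
  (398 s⁻¹) × (39.294 m^2 s^-1):  [s⁻¹] · [m²·s⁻¹] = m²·s⁻²
Every term reduces to m²·s⁻².

Yes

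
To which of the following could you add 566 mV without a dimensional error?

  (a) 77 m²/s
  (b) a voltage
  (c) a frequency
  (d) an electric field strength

Reference: V = J·C⁻¹ = kg·m²·s⁻³·A⁻¹.
Each option:
  (a) m²·s⁻¹
  (b) [voltage] = kg·m²·s⁻³·A⁻¹  ← same
  (c) [frequency] = s⁻¹
  (d) [electric field strength] = kg·m·s⁻³·A⁻¹
Only (b) matches kg·m²·s⁻³·A⁻¹.

(b)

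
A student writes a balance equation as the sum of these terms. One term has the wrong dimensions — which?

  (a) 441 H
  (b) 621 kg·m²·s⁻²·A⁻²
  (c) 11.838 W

(c)

Work out the base dimensions of each:
  (a) H = V·s·A⁻¹ = kg·m²·s⁻²·A⁻²
  (b) kg·m²·s⁻²·A⁻²
  (c) W = J·s⁻¹ = kg·m²·s⁻³
All reduce to kg·m²·s⁻²·A⁻² except (c), which is kg·m²·s⁻³.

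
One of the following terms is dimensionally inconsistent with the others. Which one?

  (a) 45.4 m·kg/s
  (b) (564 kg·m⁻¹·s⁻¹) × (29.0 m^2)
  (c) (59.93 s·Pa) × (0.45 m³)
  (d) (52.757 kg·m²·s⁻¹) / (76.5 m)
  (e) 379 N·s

(c)

Reduce each to base SI dimensions:
  (a) kg·m·s⁻¹
  (b) [kg·m⁻¹·s⁻¹] · [m²] = kg·m·s⁻¹
  (c) [kg·m⁻¹·s⁻¹] · [m³] = kg·m²·s⁻¹
  (d) [kg·m²·s⁻¹] / [m] = kg·m·s⁻¹
  (e) N·s = kg·m·s⁻²·s = kg·m·s⁻¹
All reduce to kg·m·s⁻¹ except (c), which is kg·m²·s⁻¹.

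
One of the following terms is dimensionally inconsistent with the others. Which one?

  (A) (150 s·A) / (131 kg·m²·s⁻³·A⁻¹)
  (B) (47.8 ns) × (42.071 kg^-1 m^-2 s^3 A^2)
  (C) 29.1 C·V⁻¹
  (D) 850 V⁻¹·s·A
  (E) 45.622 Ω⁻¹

Work out the base dimensions of each:
  (A) [s·A] / [kg·m²·s⁻³·A⁻¹] = kg⁻¹·m⁻²·s⁴·A²
  (B) [s] · [kg⁻¹·m⁻²·s³·A²] = kg⁻¹·m⁻²·s⁴·A²
  (C) C·V⁻¹ = s·A·(J·C⁻¹)⁻¹ = kg⁻¹·m⁻²·s⁴·A²
  (D) A·s·V⁻¹ = A·s·(J·C⁻¹)⁻¹ = kg⁻¹·m⁻²·s⁴·A²
  (E) Ω⁻¹ = (V·A⁻¹)⁻¹ = kg⁻¹·m⁻²·s³·A²
All reduce to kg⁻¹·m⁻²·s⁴·A² except (E), which is kg⁻¹·m⁻²·s³·A².

(E)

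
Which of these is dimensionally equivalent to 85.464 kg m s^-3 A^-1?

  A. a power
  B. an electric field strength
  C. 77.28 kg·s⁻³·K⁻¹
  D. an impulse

Reference: kg·m·s⁻³·A⁻¹.
Each option:
  A. [power] = kg·m²·s⁻³
  B. [electric field strength] = kg·m·s⁻³·A⁻¹  ← same
  C. kg·s⁻³·K⁻¹
  D. [impulse] = kg·m·s⁻¹
Only B. matches kg·m·s⁻³·A⁻¹.

B.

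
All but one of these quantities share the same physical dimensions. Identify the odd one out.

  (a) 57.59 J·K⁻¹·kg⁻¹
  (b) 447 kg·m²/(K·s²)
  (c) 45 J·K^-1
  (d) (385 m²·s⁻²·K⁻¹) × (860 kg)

(a)

Dimensions:
  (a) J·kg⁻¹·K⁻¹ = N·m·kg⁻¹·K⁻¹ = m²·s⁻²·K⁻¹
  (b) kg·m²·s⁻²·K⁻¹
  (c) J·K⁻¹ = N·m·K⁻¹ = kg·m²·s⁻²·K⁻¹
  (d) [m²·s⁻²·K⁻¹] · [kg] = kg·m²·s⁻²·K⁻¹
All reduce to kg·m²·s⁻²·K⁻¹ except (a), which is m²·s⁻²·K⁻¹.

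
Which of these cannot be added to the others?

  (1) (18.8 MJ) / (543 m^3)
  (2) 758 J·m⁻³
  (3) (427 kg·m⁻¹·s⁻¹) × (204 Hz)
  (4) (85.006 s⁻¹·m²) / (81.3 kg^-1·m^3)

Reduce each to base SI dimensions:
  (1) [kg·m²·s⁻²] / [m³] = kg·m⁻¹·s⁻²
  (2) J·m⁻³ = N·m·m⁻³ = kg·m⁻¹·s⁻²
  (3) [kg·m⁻¹·s⁻¹] · [s⁻¹] = kg·m⁻¹·s⁻²
  (4) [m²·s⁻¹] / [kg⁻¹·m³] = kg·m⁻¹·s⁻¹
All reduce to kg·m⁻¹·s⁻² except (4), which is kg·m⁻¹·s⁻¹.

(4)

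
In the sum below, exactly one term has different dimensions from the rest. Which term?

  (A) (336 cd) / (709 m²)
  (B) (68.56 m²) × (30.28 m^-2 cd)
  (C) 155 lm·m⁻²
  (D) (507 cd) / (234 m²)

Dimensions:
  (A) [cd] / [m²] = m⁻²·cd
  (B) [m²] · [m⁻²·cd] = cd
  (C) lm·m⁻² = cd·m⁻² = m⁻²·cd
  (D) [cd] / [m²] = m⁻²·cd
All reduce to m⁻²·cd except (B), which is cd.

(B)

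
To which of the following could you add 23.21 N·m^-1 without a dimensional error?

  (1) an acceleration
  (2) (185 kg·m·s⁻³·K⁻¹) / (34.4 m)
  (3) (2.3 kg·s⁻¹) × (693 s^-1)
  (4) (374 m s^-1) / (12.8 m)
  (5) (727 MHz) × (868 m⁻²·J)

Reference: N·m⁻¹ = kg·m·s⁻²·m⁻¹ = kg·s⁻².
Each option:
  (1) [acceleration] = m·s⁻²
  (2) [kg·m·s⁻³·K⁻¹] / [m] = kg·s⁻³·K⁻¹
  (3) [kg·s⁻¹] · [s⁻¹] = kg·s⁻²  ← same
  (4) [m·s⁻¹] / [m] = s⁻¹
  (5) [s⁻¹] · [kg·s⁻²] = kg·s⁻³
Only (3) matches kg·s⁻².

(3)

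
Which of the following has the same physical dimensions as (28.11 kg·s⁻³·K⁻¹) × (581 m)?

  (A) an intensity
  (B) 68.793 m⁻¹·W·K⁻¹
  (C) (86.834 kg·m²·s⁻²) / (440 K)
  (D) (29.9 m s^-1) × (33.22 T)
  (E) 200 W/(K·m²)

(B)

Reference: [kg·s⁻³·K⁻¹] · [m] = kg·m·s⁻³·K⁻¹.
Each option:
  (A) [intensity] = kg·s⁻³
  (B) W·m⁻¹·K⁻¹ = J·s⁻¹·m⁻¹·K⁻¹ = kg·m·s⁻³·K⁻¹  ← same
  (C) [kg·m²·s⁻²] / [K] = kg·m²·s⁻²·K⁻¹
  (D) [m·s⁻¹] · [kg·s⁻²·A⁻¹] = kg·m·s⁻³·A⁻¹
  (E) W·m⁻²·K⁻¹ = J·s⁻¹·m⁻²·K⁻¹ = kg·s⁻³·K⁻¹
Only (B) matches kg·m·s⁻³·K⁻¹.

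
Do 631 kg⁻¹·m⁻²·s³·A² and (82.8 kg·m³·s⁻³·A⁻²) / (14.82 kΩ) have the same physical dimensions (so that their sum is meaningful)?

In SI base units:
  631 kg⁻¹·m⁻²·s³·A²:  kg⁻¹·m⁻²·s³·A²
  (82.8 kg·m³·s⁻³·A⁻²) / (14.82 kΩ):  [kg·m³·s⁻³·A⁻²] / [kg·m²·s⁻³·A⁻²] = m
kg⁻¹·m⁻²·s³·A² ≠ m, so they cannot be added.

No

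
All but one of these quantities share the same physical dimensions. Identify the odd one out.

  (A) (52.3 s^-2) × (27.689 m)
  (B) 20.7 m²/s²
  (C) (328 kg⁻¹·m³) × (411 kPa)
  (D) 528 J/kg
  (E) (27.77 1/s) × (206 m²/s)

(A)

In SI base units:
  (A) [s⁻²] · [m] = m·s⁻²
  (B) m²·s⁻²
  (C) [kg⁻¹·m³] · [kg·m⁻¹·s⁻²] = m²·s⁻²
  (D) J·kg⁻¹ = N·m·kg⁻¹ = m²·s⁻²
  (E) [s⁻¹] · [m²·s⁻¹] = m²·s⁻²
All reduce to m²·s⁻² except (A), which is m·s⁻².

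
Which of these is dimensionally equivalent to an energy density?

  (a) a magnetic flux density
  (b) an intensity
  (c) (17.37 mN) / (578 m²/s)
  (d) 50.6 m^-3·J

(d)

Reference: [energy density] = kg·m⁻¹·s⁻².
Each option:
  (a) [magnetic flux density] = kg·s⁻²·A⁻¹
  (b) [intensity] = kg·s⁻³
  (c) [kg·m·s⁻²] / [m²·s⁻¹] = kg·m⁻¹·s⁻¹
  (d) J·m⁻³ = N·m·m⁻³ = kg·m⁻¹·s⁻²  ← same
Only (d) matches kg·m⁻¹·s⁻².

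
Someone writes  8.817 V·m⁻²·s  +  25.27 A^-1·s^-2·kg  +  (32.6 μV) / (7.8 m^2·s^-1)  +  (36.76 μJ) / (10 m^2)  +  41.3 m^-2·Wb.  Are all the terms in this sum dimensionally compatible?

In SI base units:
  8.817 V·m⁻²·s:  V·s·m⁻² = J·C⁻¹·s·m⁻² = kg·s⁻²·A⁻¹
  25.27 A^-1·s^-2·kg:  kg·s⁻²·A⁻¹
  (32.6 μV) / (7.8 m^2·s^-1):  [kg·m²·s⁻³·A⁻¹] / [m²·s⁻¹] = kg·s⁻²·A⁻¹
  (36.76 μJ) / (10 m^2):  [kg·m²·s⁻²] / [m²] = kg·s⁻²
  41.3 m^-2·Wb:  Wb·m⁻² = V·s·m⁻² = kg·s⁻²·A⁻¹
The terms do not share a single dimension (kg·s⁻² vs kg·s⁻²·A⁻¹).

No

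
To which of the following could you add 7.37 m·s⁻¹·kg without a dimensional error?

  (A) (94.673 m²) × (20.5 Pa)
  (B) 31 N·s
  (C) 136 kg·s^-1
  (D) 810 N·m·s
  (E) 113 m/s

Reference: kg·m·s⁻¹.
Each option:
  (A) [m²] · [kg·m⁻¹·s⁻²] = kg·m·s⁻²
  (B) N·s = kg·m·s⁻²·s = kg·m·s⁻¹  ← same
  (C) kg·s⁻¹
  (D) N·m·s = kg·m·s⁻²·m·s = kg·m²·s⁻¹
  (E) m·s⁻¹
Only (B) matches kg·m·s⁻¹.

(B)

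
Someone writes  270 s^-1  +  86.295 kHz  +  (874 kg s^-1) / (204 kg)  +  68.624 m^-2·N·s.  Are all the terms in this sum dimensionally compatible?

No

Dimensions:
  270 s^-1:  s⁻¹
  86.295 kHz:  Hz = s⁻¹
  (874 kg s^-1) / (204 kg):  [kg·s⁻¹] / [kg] = s⁻¹
  68.624 m^-2·N·s:  N·s·m⁻² = kg·m·s⁻²·s·m⁻² = kg·m⁻¹·s⁻¹
The terms do not share a single dimension (kg·m⁻¹·s⁻¹ vs s⁻¹).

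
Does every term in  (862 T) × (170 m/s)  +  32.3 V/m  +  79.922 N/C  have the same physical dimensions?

Work out the base dimensions of each:
  (862 T) × (170 m/s):  [kg·s⁻²·A⁻¹] · [m·s⁻¹] = kg·m·s⁻³·A⁻¹
  32.3 V/m:  V·m⁻¹ = J·C⁻¹·m⁻¹ = kg·m·s⁻³·A⁻¹
  79.922 N/C:  N·C⁻¹ = kg·m·s⁻²·(s·A)⁻¹ = kg·m·s⁻³·A⁻¹
Every term reduces to kg·m·s⁻³·A⁻¹.

Yes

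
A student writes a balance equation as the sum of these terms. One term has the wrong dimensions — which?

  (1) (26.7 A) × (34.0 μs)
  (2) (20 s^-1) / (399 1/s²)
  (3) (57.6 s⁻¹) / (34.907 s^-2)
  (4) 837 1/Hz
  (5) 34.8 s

Expand each in SI base units:
  (1) [A] · [s] = s·A
  (2) [s⁻¹] / [s⁻²] = s
  (3) [s⁻¹] / [s⁻²] = s
  (4) Hz⁻¹ = (s⁻¹)⁻¹ = s
  (5) s
All reduce to s except (1), which is s·A.

(1)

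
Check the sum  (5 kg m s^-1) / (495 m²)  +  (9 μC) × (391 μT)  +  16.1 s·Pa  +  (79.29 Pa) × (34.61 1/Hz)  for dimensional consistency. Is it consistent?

In SI base units:
  (5 kg m s^-1) / (495 m²):  [kg·m·s⁻¹] / [m²] = kg·m⁻¹·s⁻¹
  (9 μC) × (391 μT):  [s·A] · [kg·s⁻²·A⁻¹] = kg·s⁻¹
  16.1 s·Pa:  Pa·s = N·m⁻²·s = kg·m⁻¹·s⁻¹
  (79.29 Pa) × (34.61 1/Hz):  [kg·m⁻¹·s⁻²] · [s] = kg·m⁻¹·s⁻¹
The terms do not share a single dimension (kg·m⁻¹·s⁻¹ vs kg·s⁻¹).

No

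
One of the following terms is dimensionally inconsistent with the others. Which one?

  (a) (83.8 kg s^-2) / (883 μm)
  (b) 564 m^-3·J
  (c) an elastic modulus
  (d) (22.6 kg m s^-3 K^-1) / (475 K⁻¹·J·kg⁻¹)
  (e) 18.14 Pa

(d)

Dimensions:
  (a) [kg·s⁻²] / [m] = kg·m⁻¹·s⁻²
  (b) J·m⁻³ = N·m·m⁻³ = kg·m⁻¹·s⁻²
  (c) [elastic modulus] = kg·m⁻¹·s⁻²
  (d) [kg·m·s⁻³·K⁻¹] / [m²·s⁻²·K⁻¹] = kg·m⁻¹·s⁻¹
  (e) Pa = N·m⁻² = kg·m⁻¹·s⁻²
All reduce to kg·m⁻¹·s⁻² except (d), which is kg·m⁻¹·s⁻¹.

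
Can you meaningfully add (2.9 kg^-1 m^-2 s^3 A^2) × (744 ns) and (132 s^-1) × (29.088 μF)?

No

Reduce each to base SI dimensions:
  (2.9 kg^-1 m^-2 s^3 A^2) × (744 ns):  [kg⁻¹·m⁻²·s³·A²] · [s] = kg⁻¹·m⁻²·s⁴·A²
  (132 s^-1) × (29.088 μF):  [s⁻¹] · [kg⁻¹·m⁻²·s⁴·A²] = kg⁻¹·m⁻²·s³·A²
kg⁻¹·m⁻²·s⁴·A² ≠ kg⁻¹·m⁻²·s³·A², so they cannot be added.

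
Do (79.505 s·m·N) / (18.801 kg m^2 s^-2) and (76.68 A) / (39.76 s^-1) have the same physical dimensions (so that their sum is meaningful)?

Reduce each to base SI dimensions:
  (79.505 s·m·N) / (18.801 kg m^2 s^-2):  [kg·m²·s⁻¹] / [kg·m²·s⁻²] = s
  (76.68 A) / (39.76 s^-1):  [A] / [s⁻¹] = s·A
s ≠ s·A, so they cannot be added.

No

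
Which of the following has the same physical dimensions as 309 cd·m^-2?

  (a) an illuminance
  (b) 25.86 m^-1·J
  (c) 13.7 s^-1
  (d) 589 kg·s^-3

Reference: cd·m⁻² = m⁻²·cd.
Each option:
  (a) [illuminance] = m⁻²·cd  ← same
  (b) J·m⁻¹ = N·m·m⁻¹ = kg·m·s⁻²
  (c) s⁻¹
  (d) kg·s⁻³
Only (a) matches m⁻²·cd.

(a)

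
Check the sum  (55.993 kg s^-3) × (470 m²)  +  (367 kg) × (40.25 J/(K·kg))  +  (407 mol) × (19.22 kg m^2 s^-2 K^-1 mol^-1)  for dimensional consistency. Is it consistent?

No

Work out the base dimensions of each:
  (55.993 kg s^-3) × (470 m²):  [kg·s⁻³] · [m²] = kg·m²·s⁻³
  (367 kg) × (40.25 J/(K·kg)):  [kg] · [m²·s⁻²·K⁻¹] = kg·m²·s⁻²·K⁻¹
  (407 mol) × (19.22 kg m^2 s^-2 K^-1 mol^-1):  [mol] · [kg·m²·s⁻²·K⁻¹·mol⁻¹] = kg·m²·s⁻²·K⁻¹
The terms do not share a single dimension (kg·m²·s⁻²·K⁻¹ vs kg·m²·s⁻³).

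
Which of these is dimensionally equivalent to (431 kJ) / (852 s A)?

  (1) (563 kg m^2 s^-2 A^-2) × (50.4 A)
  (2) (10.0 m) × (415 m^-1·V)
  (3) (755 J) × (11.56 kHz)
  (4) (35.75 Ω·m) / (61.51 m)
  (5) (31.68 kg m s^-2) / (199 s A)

(2)

Reference: [kg·m²·s⁻²] / [s·A] = kg·m²·s⁻³·A⁻¹.
Each option:
  (1) [kg·m²·s⁻²·A⁻²] · [A] = kg·m²·s⁻²·A⁻¹
  (2) [m] · [kg·m·s⁻³·A⁻¹] = kg·m²·s⁻³·A⁻¹  ← same
  (3) [kg·m²·s⁻²] · [s⁻¹] = kg·m²·s⁻³
  (4) [kg·m³·s⁻³·A⁻²] / [m] = kg·m²·s⁻³·A⁻²
  (5) [kg·m·s⁻²] / [s·A] = kg·m·s⁻³·A⁻¹
Only (2) matches kg·m²·s⁻³·A⁻¹.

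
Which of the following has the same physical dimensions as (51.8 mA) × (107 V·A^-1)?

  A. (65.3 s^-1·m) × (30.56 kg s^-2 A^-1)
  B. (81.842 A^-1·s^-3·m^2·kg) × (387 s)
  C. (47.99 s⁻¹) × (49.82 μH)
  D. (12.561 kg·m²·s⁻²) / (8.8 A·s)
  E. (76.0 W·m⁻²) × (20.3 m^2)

Reference: [A] · [kg·m²·s⁻³·A⁻²] = kg·m²·s⁻³·A⁻¹.
Each option:
  A. [m·s⁻¹] · [kg·s⁻²·A⁻¹] = kg·m·s⁻³·A⁻¹
  B. [kg·m²·s⁻³·A⁻¹] · [s] = kg·m²·s⁻²·A⁻¹
  C. [s⁻¹] · [kg·m²·s⁻²·A⁻²] = kg·m²·s⁻³·A⁻²
  D. [kg·m²·s⁻²] / [s·A] = kg·m²·s⁻³·A⁻¹  ← same
  E. [kg·s⁻³] · [m²] = kg·m²·s⁻³
Only D. matches kg·m²·s⁻³·A⁻¹.

D.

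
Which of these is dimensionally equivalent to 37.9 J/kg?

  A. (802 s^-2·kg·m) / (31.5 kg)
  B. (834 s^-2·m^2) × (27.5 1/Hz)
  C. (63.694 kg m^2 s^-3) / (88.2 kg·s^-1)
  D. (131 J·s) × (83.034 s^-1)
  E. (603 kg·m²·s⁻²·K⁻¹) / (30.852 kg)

C.

Reference: J·kg⁻¹ = N·m·kg⁻¹ = m²·s⁻².
Each option:
  A. [kg·m·s⁻²] / [kg] = m·s⁻²
  B. [m²·s⁻²] · [s] = m²·s⁻¹
  C. [kg·m²·s⁻³] / [kg·s⁻¹] = m²·s⁻²  ← same
  D. [kg·m²·s⁻¹] · [s⁻¹] = kg·m²·s⁻²
  E. [kg·m²·s⁻²·K⁻¹] / [kg] = m²·s⁻²·K⁻¹
Only C. matches m²·s⁻².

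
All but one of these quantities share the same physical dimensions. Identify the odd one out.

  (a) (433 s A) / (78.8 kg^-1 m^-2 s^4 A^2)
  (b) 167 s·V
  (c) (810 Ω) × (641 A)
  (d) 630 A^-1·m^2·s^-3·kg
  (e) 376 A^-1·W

(b)

Work out the base dimensions of each:
  (a) [s·A] / [kg⁻¹·m⁻²·s⁴·A²] = kg·m²·s⁻³·A⁻¹
  (b) V·s = J·C⁻¹·s = kg·m²·s⁻²·A⁻¹
  (c) [kg·m²·s⁻³·A⁻²] · [A] = kg·m²·s⁻³·A⁻¹
  (d) kg·m²·s⁻³·A⁻¹
  (e) W·A⁻¹ = J·s⁻¹·A⁻¹ = kg·m²·s⁻³·A⁻¹
All reduce to kg·m²·s⁻³·A⁻¹ except (b), which is kg·m²·s⁻²·A⁻¹.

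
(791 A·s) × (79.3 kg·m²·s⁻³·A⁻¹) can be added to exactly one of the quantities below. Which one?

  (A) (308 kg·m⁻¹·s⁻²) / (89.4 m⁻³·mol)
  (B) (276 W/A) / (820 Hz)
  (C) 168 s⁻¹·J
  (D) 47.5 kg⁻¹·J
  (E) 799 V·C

Reference: [s·A] · [kg·m²·s⁻³·A⁻¹] = kg·m²·s⁻².
Each option:
  (A) [kg·m⁻¹·s⁻²] / [m⁻³·mol] = kg·m²·s⁻²·mol⁻¹
  (B) [kg·m²·s⁻³·A⁻¹] / [s⁻¹] = kg·m²·s⁻²·A⁻¹
  (C) J·s⁻¹ = N·m·s⁻¹ = kg·m²·s⁻³
  (D) J·kg⁻¹ = N·m·kg⁻¹ = m²·s⁻²
  (E) C·V = s·A·J·C⁻¹ = kg·m²·s⁻²  ← same
Only (E) matches kg·m²·s⁻².

(E)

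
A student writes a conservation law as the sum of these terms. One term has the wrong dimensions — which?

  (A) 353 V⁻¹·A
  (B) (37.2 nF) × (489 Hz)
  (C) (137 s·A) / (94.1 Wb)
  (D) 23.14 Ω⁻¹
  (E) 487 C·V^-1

Work out the base dimensions of each:
  (A) A·V⁻¹ = A·(J·C⁻¹)⁻¹ = kg⁻¹·m⁻²·s³·A²
  (B) [kg⁻¹·m⁻²·s⁴·A²] · [s⁻¹] = kg⁻¹·m⁻²·s³·A²
  (C) [s·A] / [kg·m²·s⁻²·A⁻¹] = kg⁻¹·m⁻²·s³·A²
  (D) Ω⁻¹ = (V·A⁻¹)⁻¹ = kg⁻¹·m⁻²·s³·A²
  (E) C·V⁻¹ = s·A·(J·C⁻¹)⁻¹ = kg⁻¹·m⁻²·s⁴·A²
All reduce to kg⁻¹·m⁻²·s³·A² except (E), which is kg⁻¹·m⁻²·s⁴·A².

(E)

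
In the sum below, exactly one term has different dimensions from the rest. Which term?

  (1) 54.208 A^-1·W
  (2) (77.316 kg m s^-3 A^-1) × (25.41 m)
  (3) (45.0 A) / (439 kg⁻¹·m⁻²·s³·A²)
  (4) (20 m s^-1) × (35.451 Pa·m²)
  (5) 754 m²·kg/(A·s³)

Reduce each to base SI dimensions:
  (1) W·A⁻¹ = J·s⁻¹·A⁻¹ = kg·m²·s⁻³·A⁻¹
  (2) [kg·m·s⁻³·A⁻¹] · [m] = kg·m²·s⁻³·A⁻¹
  (3) [A] / [kg⁻¹·m⁻²·s³·A²] = kg·m²·s⁻³·A⁻¹
  (4) [m·s⁻¹] · [kg·m·s⁻²] = kg·m²·s⁻³
  (5) kg·m²·s⁻³·A⁻¹
All reduce to kg·m²·s⁻³·A⁻¹ except (4), which is kg·m²·s⁻³.

(4)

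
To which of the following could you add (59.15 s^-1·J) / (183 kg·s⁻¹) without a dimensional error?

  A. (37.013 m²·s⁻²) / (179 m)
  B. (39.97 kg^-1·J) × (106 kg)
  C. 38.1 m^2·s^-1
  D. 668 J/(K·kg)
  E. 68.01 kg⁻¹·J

E.

Reference: [kg·m²·s⁻³] / [kg·s⁻¹] = m²·s⁻².
Each option:
  A. [m²·s⁻²] / [m] = m·s⁻²
  B. [m²·s⁻²] · [kg] = kg·m²·s⁻²
  C. m²·s⁻¹
  D. J·kg⁻¹·K⁻¹ = N·m·kg⁻¹·K⁻¹ = m²·s⁻²·K⁻¹
  E. J·kg⁻¹ = N·m·kg⁻¹ = m²·s⁻²  ← same
Only E. matches m²·s⁻².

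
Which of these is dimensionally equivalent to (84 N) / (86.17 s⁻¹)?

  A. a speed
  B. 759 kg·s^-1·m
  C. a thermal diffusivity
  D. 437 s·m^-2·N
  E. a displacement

Reference: [kg·m·s⁻²] / [s⁻¹] = kg·m·s⁻¹.
Each option:
  A. [speed] = m·s⁻¹
  B. kg·m·s⁻¹  ← same
  C. [thermal diffusivity] = m²·s⁻¹
  D. N·s·m⁻² = kg·m·s⁻²·s·m⁻² = kg·m⁻¹·s⁻¹
  E. [displacement] = m
Only B. matches kg·m·s⁻¹.

B.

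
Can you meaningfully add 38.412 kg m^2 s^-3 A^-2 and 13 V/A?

Reduce each to base SI dimensions:
  38.412 kg m^2 s^-3 A^-2:  kg·m²·s⁻³·A⁻²
  13 V/A:  V·A⁻¹ = J·C⁻¹·A⁻¹ = kg·m²·s⁻³·A⁻²
Both are kg·m²·s⁻³·A⁻², so they have the same dimensions and can be added.

Yes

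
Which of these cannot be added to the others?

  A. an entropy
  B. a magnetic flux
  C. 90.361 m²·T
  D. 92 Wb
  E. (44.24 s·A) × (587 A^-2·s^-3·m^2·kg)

A.

In SI base units:
  A. [entropy] = kg·m²·s⁻²·K⁻¹
  B. [magnetic flux] = kg·m²·s⁻²·A⁻¹
  C. T·m² = Wb·m⁻²·m² = kg·m²·s⁻²·A⁻¹
  D. Wb = V·s = kg·m²·s⁻²·A⁻¹
  E. [s·A] · [kg·m²·s⁻³·A⁻²] = kg·m²·s⁻²·A⁻¹
All reduce to kg·m²·s⁻²·A⁻¹ except A., which is kg·m²·s⁻²·K⁻¹.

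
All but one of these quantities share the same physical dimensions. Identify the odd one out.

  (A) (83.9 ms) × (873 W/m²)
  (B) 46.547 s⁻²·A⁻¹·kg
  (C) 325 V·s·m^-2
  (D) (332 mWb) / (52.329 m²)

(A)

Work out the base dimensions of each:
  (A) [s] · [kg·s⁻³] = kg·s⁻²
  (B) kg·s⁻²·A⁻¹
  (C) V·s·m⁻² = J·C⁻¹·s·m⁻² = kg·s⁻²·A⁻¹
  (D) [kg·m²·s⁻²·A⁻¹] / [m²] = kg·s⁻²·A⁻¹
All reduce to kg·s⁻²·A⁻¹ except (A), which is kg·s⁻².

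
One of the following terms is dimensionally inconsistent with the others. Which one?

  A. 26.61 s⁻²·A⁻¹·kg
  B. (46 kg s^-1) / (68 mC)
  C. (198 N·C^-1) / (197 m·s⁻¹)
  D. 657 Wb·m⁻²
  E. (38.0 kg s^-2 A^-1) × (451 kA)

In SI base units:
  A. kg·s⁻²·A⁻¹
  B. [kg·s⁻¹] / [s·A] = kg·s⁻²·A⁻¹
  C. [kg·m·s⁻³·A⁻¹] / [m·s⁻¹] = kg·s⁻²·A⁻¹
  D. Wb·m⁻² = V·s·m⁻² = kg·s⁻²·A⁻¹
  E. [kg·s⁻²·A⁻¹] · [A] = kg·s⁻²
All reduce to kg·s⁻²·A⁻¹ except E., which is kg·s⁻².

E.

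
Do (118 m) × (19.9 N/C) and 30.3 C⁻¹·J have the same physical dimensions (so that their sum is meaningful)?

In SI base units:
  (118 m) × (19.9 N/C):  [m] · [kg·m·s⁻³·A⁻¹] = kg·m²·s⁻³·A⁻¹
  30.3 C⁻¹·J:  J·C⁻¹ = N·m·(s·A)⁻¹ = kg·m²·s⁻³·A⁻¹
Both are kg·m²·s⁻³·A⁻¹, so they have the same dimensions and can be added.

Yes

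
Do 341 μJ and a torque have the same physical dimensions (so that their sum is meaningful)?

Expand each in SI base units:
  341 μJ:  J = N·m = kg·m²·s⁻²
  a torque:  [torque] = kg·m²·s⁻²
Both are kg·m²·s⁻², so they have the same dimensions and can be added.

Yes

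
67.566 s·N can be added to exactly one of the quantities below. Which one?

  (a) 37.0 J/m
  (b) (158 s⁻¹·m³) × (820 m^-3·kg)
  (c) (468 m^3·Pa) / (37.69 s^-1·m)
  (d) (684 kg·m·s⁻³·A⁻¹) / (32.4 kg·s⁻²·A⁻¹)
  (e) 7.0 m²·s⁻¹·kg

Reference: N·s = kg·m·s⁻²·s = kg·m·s⁻¹.
Each option:
  (a) J·m⁻¹ = N·m·m⁻¹ = kg·m·s⁻²
  (b) [m³·s⁻¹] · [kg·m⁻³] = kg·s⁻¹
  (c) [kg·m²·s⁻²] / [m·s⁻¹] = kg·m·s⁻¹  ← same
  (d) [kg·m·s⁻³·A⁻¹] / [kg·s⁻²·A⁻¹] = m·s⁻¹
  (e) kg·m²·s⁻¹
Only (c) matches kg·m·s⁻¹.

(c)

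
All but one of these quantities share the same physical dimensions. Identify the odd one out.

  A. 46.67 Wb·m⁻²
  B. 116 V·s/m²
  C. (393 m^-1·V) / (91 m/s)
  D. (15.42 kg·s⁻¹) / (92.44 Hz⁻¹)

Work out the base dimensions of each:
  A. Wb·m⁻² = V·s·m⁻² = kg·s⁻²·A⁻¹
  B. V·s·m⁻² = J·C⁻¹·s·m⁻² = kg·s⁻²·A⁻¹
  C. [kg·m·s⁻³·A⁻¹] / [m·s⁻¹] = kg·s⁻²·A⁻¹
  D. [kg·s⁻¹] / [s] = kg·s⁻²
All reduce to kg·s⁻²·A⁻¹ except D., which is kg·s⁻².

D.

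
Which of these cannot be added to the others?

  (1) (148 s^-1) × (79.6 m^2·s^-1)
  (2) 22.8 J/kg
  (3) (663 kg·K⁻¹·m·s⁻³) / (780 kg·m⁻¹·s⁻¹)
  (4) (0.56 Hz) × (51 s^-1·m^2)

(3)

Dimensions:
  (1) [s⁻¹] · [m²·s⁻¹] = m²·s⁻²
  (2) J·kg⁻¹ = N·m·kg⁻¹ = m²·s⁻²
  (3) [kg·m·s⁻³·K⁻¹] / [kg·m⁻¹·s⁻¹] = m²·s⁻²·K⁻¹
  (4) [s⁻¹] · [m²·s⁻¹] = m²·s⁻²
All reduce to m²·s⁻² except (3), which is m²·s⁻²·K⁻¹.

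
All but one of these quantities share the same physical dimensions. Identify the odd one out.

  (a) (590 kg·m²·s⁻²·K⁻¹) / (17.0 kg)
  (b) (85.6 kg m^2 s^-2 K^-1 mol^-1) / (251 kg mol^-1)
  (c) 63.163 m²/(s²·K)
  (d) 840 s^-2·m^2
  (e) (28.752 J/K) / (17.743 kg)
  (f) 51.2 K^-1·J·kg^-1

Reduce each to base SI dimensions:
  (a) [kg·m²·s⁻²·K⁻¹] / [kg] = m²·s⁻²·K⁻¹
  (b) [kg·m²·s⁻²·K⁻¹·mol⁻¹] / [kg·mol⁻¹] = m²·s⁻²·K⁻¹
  (c) m²·s⁻²·K⁻¹
  (d) m²·s⁻²
  (e) [kg·m²·s⁻²·K⁻¹] / [kg] = m²·s⁻²·K⁻¹
  (f) J·kg⁻¹·K⁻¹ = N·m·kg⁻¹·K⁻¹ = m²·s⁻²·K⁻¹
All reduce to m²·s⁻²·K⁻¹ except (d), which is m²·s⁻².

(d)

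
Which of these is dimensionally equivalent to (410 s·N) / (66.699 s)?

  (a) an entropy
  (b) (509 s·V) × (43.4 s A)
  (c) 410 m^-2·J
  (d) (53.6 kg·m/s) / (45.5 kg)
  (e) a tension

Reference: [kg·m·s⁻¹] / [s] = kg·m·s⁻².
Each option:
  (a) [entropy] = kg·m²·s⁻²·K⁻¹
  (b) [kg·m²·s⁻²·A⁻¹] · [s·A] = kg·m²·s⁻¹
  (c) J·m⁻² = N·m·m⁻² = kg·s⁻²
  (d) [kg·m·s⁻¹] / [kg] = m·s⁻¹
  (e) [tension] = kg·m·s⁻²  ← same
Only (e) matches kg·m·s⁻².

(e)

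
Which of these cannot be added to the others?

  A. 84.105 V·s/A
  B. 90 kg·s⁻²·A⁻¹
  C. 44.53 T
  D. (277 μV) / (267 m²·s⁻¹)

A.

Expand each in SI base units:
  A. V·s·A⁻¹ = J·C⁻¹·s·A⁻¹ = kg·m²·s⁻²·A⁻²
  B. kg·s⁻²·A⁻¹
  C. T = Wb·m⁻² = kg·s⁻²·A⁻¹
  D. [kg·m²·s⁻³·A⁻¹] / [m²·s⁻¹] = kg·s⁻²·A⁻¹
All reduce to kg·s⁻²·A⁻¹ except A., which is kg·m²·s⁻²·A⁻².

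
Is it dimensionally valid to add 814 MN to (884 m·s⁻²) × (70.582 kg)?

Reduce each to base SI dimensions:
  814 MN:  N = kg·m·s⁻²
  (884 m·s⁻²) × (70.582 kg):  [m·s⁻²] · [kg] = kg·m·s⁻²
Both are kg·m·s⁻², so they have the same dimensions and can be added.

Yes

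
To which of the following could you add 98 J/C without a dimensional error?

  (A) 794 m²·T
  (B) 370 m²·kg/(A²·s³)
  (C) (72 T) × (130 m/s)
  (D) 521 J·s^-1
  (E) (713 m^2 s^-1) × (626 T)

(E)

Reference: J·C⁻¹ = N·m·(s·A)⁻¹ = kg·m²·s⁻³·A⁻¹.
Each option:
  (A) T·m² = Wb·m⁻²·m² = kg·m²·s⁻²·A⁻¹
  (B) kg·m²·s⁻³·A⁻²
  (C) [kg·s⁻²·A⁻¹] · [m·s⁻¹] = kg·m·s⁻³·A⁻¹
  (D) J·s⁻¹ = N·m·s⁻¹ = kg·m²·s⁻³
  (E) [m²·s⁻¹] · [kg·s⁻²·A⁻¹] = kg·m²·s⁻³·A⁻¹  ← same
Only (E) matches kg·m²·s⁻³·A⁻¹.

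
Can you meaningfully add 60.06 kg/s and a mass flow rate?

Work out the base dimensions of each:
  60.06 kg/s:  kg·s⁻¹
  a mass flow rate:  [mass flow rate] = kg·s⁻¹
Both are kg·s⁻¹, so they have the same dimensions and can be added.

Yes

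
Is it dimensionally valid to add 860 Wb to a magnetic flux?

Expand each in SI base units:
  860 Wb:  Wb = V·s = kg·m²·s⁻²·A⁻¹
  a magnetic flux:  [magnetic flux] = kg·m²·s⁻²·A⁻¹
Both are kg·m²·s⁻²·A⁻¹, so they have the same dimensions and can be added.

Yes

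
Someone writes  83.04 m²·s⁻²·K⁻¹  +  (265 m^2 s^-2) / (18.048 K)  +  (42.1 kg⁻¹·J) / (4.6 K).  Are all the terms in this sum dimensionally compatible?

Work out the base dimensions of each:
  83.04 m²·s⁻²·K⁻¹:  m²·s⁻²·K⁻¹
  (265 m^2 s^-2) / (18.048 K):  [m²·s⁻²] / [K] = m²·s⁻²·K⁻¹
  (42.1 kg⁻¹·J) / (4.6 K):  [m²·s⁻²] / [K] = m²·s⁻²·K⁻¹
Every term reduces to m²·s⁻²·K⁻¹.

Yes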